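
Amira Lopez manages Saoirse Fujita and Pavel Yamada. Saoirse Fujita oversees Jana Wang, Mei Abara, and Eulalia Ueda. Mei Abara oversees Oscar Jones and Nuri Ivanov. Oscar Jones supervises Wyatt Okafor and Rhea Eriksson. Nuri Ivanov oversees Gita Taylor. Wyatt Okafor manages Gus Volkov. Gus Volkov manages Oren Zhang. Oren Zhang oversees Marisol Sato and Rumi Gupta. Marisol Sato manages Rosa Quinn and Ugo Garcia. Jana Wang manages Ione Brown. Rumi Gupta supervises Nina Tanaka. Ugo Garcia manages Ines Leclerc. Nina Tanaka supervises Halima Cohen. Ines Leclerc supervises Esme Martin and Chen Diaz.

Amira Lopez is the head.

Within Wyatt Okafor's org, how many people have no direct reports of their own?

4

The people in Wyatt Okafor's organization with no one reporting to them are Halima Cohen, Esme Martin, Chen Diaz, Rosa Quinn. That is 4.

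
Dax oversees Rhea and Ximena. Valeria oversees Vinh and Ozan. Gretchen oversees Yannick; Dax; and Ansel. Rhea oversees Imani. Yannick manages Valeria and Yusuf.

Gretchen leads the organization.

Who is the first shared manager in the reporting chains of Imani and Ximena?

Imani's chain of managers is Rhea, Dax, Gretchen. Ximena's chain of managers is Dax, Gretchen. The first manager that appears in both chains is Dax.

Dax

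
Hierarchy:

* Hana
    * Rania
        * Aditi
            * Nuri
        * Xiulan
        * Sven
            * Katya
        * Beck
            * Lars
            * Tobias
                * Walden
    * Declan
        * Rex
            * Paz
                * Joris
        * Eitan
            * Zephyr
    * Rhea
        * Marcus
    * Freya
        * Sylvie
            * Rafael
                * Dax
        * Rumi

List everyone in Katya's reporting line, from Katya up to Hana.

Katya reports to Sven. Sven reports to Rania. Rania reports to Hana. Hana is at the top.

Katya -> Sven -> Rania -> Hana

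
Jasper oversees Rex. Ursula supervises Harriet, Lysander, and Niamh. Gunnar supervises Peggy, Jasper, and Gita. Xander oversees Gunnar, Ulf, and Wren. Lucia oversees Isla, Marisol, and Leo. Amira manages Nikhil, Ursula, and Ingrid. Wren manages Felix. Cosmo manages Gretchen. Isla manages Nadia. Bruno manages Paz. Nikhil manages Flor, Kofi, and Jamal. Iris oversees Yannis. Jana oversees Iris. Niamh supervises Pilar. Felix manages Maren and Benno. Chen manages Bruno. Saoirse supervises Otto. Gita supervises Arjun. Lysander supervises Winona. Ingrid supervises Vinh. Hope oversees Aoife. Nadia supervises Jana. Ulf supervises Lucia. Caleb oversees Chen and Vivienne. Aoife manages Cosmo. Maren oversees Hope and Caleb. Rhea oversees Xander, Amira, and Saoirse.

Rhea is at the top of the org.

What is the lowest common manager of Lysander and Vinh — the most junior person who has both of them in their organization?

Lysander's chain of managers is Ursula, Amira, Rhea. Vinh's chain of managers is Ingrid, Amira, Rhea. The first manager that appears in both chains is Amira.

Amira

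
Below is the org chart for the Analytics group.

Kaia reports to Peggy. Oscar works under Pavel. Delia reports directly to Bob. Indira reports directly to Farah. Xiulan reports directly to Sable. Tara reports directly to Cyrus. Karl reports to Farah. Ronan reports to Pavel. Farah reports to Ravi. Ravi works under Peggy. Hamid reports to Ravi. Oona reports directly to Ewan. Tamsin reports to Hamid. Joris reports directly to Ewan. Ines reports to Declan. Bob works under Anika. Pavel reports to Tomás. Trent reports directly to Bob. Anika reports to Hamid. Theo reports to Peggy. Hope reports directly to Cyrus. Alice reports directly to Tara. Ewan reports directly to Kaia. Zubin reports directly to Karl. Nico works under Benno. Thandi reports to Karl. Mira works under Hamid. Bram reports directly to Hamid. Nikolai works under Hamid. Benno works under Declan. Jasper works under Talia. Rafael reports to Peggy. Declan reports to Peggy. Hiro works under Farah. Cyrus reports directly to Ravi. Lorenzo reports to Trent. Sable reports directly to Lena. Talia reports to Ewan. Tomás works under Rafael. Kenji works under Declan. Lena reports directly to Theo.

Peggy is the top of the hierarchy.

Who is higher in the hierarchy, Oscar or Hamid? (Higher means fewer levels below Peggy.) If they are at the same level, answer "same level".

Hamid

Oscar is 4 levels below Peggy; Hamid is 2. Hamid is higher.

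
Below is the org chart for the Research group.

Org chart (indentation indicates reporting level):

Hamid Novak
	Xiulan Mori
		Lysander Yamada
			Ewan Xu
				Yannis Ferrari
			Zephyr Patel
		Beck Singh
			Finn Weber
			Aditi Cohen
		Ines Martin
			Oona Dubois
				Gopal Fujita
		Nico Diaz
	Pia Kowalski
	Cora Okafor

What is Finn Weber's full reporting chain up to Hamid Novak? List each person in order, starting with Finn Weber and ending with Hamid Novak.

Finn Weber -> Beck Singh -> Xiulan Mori -> Hamid Novak

Finn Weber reports to Beck Singh. Beck Singh reports to Xiulan Mori. Xiulan Mori reports to Hamid Novak. Hamid Novak is at the top.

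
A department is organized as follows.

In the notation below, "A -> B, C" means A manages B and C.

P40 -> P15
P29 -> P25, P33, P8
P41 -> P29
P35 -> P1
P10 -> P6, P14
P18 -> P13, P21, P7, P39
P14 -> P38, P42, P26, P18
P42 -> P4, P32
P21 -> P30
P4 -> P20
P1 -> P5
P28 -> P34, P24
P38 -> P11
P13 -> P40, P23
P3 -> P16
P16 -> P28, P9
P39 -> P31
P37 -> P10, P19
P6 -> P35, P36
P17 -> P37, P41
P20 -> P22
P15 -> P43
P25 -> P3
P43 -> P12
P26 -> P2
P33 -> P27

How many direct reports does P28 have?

P28 directly manages P34, P24. That is 2 direct reports.

2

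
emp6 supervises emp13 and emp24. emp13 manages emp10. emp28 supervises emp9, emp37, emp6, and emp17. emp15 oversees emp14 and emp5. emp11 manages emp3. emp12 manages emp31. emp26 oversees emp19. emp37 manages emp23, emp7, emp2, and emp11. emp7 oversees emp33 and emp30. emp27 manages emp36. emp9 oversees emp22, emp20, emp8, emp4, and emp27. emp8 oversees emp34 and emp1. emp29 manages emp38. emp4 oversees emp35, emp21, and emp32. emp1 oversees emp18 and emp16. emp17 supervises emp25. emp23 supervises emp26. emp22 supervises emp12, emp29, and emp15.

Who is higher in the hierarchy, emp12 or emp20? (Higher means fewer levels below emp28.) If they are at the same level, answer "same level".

emp20

emp12 is 3 levels below emp28; emp20 is 2. emp20 is higher.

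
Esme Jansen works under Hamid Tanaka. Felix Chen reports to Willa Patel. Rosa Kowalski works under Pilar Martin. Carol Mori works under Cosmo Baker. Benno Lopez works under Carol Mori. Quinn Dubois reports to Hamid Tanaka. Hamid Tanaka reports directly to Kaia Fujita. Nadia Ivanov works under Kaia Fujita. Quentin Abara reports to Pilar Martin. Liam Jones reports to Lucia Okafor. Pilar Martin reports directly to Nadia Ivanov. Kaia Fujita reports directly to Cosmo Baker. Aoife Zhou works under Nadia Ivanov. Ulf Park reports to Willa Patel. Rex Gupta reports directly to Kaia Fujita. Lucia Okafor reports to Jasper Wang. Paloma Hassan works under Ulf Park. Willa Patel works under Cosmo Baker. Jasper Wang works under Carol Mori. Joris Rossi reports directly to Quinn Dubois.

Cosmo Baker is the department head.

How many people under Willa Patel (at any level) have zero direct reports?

2

The people in Willa Patel's organization with no one reporting to them are Felix Chen, Paloma Hassan. That is 2.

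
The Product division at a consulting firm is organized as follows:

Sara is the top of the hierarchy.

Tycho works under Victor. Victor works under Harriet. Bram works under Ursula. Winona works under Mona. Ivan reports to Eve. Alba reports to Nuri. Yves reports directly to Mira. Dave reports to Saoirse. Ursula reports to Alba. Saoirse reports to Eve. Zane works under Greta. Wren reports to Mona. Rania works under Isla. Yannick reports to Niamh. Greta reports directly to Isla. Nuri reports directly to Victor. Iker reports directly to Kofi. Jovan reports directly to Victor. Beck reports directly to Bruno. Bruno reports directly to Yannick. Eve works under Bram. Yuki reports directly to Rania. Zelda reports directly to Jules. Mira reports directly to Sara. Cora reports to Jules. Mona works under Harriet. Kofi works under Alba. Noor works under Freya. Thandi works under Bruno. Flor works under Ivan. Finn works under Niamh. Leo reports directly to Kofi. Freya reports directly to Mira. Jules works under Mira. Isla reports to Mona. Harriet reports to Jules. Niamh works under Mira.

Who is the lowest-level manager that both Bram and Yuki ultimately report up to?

Bram's chain of managers is Ursula, Alba, Nuri, Victor, Harriet, Jules, Mira, Sara. Yuki's chain of managers is Rania, Isla, Mona, Harriet, Jules, Mira, Sara. The first manager that appears in both chains is Harriet.

Harriet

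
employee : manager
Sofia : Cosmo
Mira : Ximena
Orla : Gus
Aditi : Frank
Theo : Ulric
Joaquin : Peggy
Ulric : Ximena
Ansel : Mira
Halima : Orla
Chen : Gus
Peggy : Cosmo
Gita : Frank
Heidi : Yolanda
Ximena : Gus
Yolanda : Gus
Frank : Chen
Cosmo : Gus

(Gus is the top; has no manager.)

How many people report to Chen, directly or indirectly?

3

Chen directly manages Frank. Under Frank: Gita, Aditi (2). That's 3 in total.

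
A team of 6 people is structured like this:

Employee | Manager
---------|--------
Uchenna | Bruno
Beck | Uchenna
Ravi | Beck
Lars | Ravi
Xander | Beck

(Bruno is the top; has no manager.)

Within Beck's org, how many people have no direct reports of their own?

2

The people in Beck's organization with no one reporting to them are Xander, Lars. That is 2.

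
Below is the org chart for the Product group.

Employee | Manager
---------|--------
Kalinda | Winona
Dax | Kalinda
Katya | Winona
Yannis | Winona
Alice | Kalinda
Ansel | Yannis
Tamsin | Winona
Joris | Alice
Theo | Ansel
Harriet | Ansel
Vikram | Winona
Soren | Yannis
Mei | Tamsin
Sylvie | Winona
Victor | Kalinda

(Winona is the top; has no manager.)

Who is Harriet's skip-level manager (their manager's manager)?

Yannis

Harriet reports to Ansel, and Ansel reports to Yannis. So Harriet's skip-level manager is Yannis.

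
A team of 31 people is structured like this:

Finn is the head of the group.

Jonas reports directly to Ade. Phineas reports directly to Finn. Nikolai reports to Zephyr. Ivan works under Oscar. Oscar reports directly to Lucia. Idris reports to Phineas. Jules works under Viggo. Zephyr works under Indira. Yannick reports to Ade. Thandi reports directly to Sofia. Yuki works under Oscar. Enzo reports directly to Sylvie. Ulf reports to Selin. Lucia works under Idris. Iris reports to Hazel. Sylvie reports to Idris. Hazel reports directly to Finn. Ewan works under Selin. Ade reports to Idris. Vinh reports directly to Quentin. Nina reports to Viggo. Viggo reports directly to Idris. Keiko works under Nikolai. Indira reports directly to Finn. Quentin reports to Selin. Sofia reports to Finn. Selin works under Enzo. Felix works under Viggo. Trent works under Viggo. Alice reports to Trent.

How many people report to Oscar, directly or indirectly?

2

Oscar directly manages Ivan, Yuki. Ivan has no reports. Yuki has no reports. So Oscar's organization is 2 direct reports plus everyone under them: 1 + 1 = 2.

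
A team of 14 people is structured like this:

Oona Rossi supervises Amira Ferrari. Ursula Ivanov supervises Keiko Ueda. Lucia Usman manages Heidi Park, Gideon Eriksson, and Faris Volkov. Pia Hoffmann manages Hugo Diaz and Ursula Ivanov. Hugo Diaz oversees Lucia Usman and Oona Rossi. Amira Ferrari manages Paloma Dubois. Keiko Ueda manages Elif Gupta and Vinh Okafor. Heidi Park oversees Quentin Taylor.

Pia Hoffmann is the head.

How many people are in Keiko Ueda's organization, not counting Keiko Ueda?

2

Keiko Ueda directly manages Elif Gupta, Vinh Okafor. Elif Gupta has no reports. Vinh Okafor has no reports. So Keiko Ueda's organization is 2 direct reports plus everyone under them: 1 + 1 = 2.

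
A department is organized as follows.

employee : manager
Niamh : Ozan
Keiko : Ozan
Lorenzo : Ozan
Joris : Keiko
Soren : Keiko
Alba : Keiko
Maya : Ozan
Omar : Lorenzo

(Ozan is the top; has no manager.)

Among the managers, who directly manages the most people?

Ozan

Direct-report counts: Ozan has 4; Lorenzo has 1; Keiko has 3. The largest is 4, held by Ozan.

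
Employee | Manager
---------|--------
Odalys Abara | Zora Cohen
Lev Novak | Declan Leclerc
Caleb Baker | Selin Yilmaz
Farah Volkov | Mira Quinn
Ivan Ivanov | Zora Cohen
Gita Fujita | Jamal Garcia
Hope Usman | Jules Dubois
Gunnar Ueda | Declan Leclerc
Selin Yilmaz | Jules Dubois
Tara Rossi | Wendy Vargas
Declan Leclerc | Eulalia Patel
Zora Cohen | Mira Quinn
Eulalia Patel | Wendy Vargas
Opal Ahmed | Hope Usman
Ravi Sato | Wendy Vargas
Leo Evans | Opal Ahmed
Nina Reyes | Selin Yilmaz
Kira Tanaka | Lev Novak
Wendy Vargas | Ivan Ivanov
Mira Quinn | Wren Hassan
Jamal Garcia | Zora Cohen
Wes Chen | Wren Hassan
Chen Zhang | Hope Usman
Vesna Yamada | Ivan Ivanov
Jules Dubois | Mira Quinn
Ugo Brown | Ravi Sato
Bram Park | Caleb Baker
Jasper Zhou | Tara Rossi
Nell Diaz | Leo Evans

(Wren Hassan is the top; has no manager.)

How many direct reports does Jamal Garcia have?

1

Jamal Garcia directly manages Gita Fujita. That is 1 direct report.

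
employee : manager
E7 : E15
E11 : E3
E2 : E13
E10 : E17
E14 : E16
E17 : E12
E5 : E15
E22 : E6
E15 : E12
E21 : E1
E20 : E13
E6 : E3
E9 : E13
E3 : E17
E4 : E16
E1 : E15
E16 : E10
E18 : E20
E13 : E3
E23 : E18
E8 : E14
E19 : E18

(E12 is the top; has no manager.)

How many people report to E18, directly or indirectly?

E18 directly manages E19, E23. E19 has no reports. E23 has no reports. So E18's organization is 2 direct reports plus everyone under them: 1 + 1 = 2.

2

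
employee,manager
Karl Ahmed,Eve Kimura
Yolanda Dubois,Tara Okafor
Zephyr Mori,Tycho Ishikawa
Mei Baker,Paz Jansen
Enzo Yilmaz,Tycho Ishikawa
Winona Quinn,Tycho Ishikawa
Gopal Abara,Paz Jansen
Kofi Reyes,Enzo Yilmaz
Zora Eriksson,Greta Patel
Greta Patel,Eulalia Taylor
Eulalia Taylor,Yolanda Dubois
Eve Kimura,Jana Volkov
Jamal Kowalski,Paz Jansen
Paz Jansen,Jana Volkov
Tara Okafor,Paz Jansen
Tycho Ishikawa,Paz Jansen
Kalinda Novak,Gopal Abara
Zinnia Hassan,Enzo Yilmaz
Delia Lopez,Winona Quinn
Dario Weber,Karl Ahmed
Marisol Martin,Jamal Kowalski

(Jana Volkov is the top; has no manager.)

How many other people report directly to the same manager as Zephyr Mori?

2

Zephyr Mori reports to Tycho Ishikawa. Tycho Ishikawa's other direct reports are Winona Quinn, Enzo Yilmaz — 2 peers.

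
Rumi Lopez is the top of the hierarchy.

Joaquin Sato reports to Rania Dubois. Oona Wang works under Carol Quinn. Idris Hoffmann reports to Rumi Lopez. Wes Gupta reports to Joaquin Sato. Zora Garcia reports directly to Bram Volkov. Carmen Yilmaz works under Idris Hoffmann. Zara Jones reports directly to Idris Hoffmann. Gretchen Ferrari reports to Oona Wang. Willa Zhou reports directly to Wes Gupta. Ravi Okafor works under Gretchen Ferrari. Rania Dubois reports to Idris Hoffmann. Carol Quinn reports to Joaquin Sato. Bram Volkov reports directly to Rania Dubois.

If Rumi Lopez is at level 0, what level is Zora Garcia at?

Chain from Zora Garcia up to Rumi Lopez: Zora Garcia → Bram Volkov → Rania Dubois → Idris Hoffmann → Rumi Lopez. That is 4 steps up, so Zora Garcia is 4 levels below Rumi Lopez.

4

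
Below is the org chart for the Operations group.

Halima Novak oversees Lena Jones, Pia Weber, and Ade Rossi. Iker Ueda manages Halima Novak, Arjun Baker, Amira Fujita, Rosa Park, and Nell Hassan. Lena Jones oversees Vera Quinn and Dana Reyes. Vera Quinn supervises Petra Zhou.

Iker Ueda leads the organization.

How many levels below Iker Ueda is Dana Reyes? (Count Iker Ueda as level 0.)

3

Chain from Dana Reyes up to Iker Ueda: Dana Reyes → Lena Jones → Halima Novak → Iker Ueda. That is 3 steps up, so Dana Reyes is 3 levels below Iker Ueda.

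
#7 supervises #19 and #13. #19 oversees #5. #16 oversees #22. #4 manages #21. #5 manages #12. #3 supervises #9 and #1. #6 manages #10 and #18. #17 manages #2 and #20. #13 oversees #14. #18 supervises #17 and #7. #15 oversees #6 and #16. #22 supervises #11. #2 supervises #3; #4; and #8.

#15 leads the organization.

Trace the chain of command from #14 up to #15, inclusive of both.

#14 reports to #13. #13 reports to #7. #7 reports to #18. #18 reports to #6. #6 reports to #15. #15 is at the top.

#14 -> #13 -> #7 -> #18 -> #6 -> #15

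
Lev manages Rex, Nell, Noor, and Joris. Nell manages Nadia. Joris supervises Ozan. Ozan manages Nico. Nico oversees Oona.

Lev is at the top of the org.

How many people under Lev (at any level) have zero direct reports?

4

The people in Lev's organization with no one reporting to them are Oona, Noor, Rex, Nadia. That is 4.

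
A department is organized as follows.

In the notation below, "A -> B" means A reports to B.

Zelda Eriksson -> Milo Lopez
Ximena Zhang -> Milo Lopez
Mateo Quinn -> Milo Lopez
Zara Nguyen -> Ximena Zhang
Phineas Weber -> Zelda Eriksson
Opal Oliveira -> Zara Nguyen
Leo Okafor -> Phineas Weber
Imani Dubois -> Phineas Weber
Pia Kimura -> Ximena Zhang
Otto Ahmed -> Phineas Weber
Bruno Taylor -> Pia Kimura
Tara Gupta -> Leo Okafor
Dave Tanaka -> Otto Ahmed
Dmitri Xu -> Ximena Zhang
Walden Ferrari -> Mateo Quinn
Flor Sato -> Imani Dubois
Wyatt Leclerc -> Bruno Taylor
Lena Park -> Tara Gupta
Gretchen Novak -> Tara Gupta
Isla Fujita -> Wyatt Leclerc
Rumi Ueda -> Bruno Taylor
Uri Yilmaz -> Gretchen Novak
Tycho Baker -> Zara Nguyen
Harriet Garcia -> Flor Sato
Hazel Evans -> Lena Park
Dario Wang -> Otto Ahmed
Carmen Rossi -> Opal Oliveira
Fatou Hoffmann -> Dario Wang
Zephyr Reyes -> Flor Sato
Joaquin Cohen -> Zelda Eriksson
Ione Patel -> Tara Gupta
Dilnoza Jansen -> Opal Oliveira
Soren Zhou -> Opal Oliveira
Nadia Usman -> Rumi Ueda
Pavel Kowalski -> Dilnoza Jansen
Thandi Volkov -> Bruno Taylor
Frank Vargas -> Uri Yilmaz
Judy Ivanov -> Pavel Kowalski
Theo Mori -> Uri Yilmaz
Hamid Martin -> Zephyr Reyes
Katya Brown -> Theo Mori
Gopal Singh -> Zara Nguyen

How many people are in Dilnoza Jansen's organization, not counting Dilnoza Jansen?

2

Dilnoza Jansen directly manages Pavel Kowalski. Under Pavel Kowalski: Judy Ivanov (1). That's 2 in total.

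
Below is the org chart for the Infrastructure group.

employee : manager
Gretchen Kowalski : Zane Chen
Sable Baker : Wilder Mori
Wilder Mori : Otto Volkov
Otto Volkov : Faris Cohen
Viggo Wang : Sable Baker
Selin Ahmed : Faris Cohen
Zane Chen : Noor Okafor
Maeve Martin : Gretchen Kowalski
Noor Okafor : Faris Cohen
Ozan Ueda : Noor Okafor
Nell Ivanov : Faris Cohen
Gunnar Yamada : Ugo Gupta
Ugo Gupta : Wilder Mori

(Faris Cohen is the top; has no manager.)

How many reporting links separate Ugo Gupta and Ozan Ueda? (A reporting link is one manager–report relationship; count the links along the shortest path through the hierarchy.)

Ugo Gupta is 3 levels below Faris Cohen, and Ozan Ueda is 2 levels below Faris Cohen (their lowest common manager). The shortest path runs up from Ugo Gupta to Faris Cohen and back down to Ozan Ueda: 3 + 2 = 5 links.

5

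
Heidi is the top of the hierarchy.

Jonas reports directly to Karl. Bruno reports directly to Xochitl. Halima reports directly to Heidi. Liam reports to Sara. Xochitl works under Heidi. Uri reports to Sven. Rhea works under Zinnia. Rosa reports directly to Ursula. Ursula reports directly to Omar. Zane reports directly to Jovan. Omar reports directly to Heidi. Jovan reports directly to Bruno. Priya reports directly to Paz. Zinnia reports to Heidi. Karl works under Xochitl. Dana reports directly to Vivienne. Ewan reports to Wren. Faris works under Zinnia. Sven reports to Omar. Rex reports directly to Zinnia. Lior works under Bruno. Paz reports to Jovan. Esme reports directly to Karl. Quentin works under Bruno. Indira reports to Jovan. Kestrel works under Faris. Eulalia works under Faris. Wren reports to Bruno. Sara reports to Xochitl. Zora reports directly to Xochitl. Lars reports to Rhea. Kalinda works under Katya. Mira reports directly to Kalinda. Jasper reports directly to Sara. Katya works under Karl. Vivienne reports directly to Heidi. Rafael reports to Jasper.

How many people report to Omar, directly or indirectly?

4

Omar directly manages Sven, Ursula. Under Sven: Uri (1). Under Ursula: Rosa (1). So Omar's organization is 2 direct reports plus everyone under them: 2 + 2 = 4.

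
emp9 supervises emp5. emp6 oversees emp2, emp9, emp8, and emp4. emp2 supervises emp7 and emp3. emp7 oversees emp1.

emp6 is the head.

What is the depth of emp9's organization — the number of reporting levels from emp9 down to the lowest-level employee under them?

The longest chain under emp9 runs emp9 → emp5, which is 1 level below emp9.

1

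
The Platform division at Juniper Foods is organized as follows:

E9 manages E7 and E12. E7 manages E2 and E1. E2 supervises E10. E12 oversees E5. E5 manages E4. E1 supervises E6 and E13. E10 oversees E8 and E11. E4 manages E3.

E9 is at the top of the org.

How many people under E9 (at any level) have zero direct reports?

5

The people in E9's organization with no one reporting to them are E3, E13, E6, E11, E8. That is 5.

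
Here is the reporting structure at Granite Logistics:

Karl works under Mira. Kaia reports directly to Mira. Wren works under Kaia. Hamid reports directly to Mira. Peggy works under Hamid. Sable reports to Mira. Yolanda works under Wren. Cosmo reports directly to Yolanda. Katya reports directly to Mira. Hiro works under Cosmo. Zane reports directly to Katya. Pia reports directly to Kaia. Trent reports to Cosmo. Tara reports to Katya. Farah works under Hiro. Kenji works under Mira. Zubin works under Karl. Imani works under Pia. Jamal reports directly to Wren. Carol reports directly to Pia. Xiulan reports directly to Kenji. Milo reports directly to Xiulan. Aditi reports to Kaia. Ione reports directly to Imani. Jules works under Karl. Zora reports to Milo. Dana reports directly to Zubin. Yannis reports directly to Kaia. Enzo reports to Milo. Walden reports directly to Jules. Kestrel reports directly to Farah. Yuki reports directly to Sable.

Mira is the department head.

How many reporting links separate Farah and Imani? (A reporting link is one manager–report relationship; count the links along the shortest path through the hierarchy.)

7

Farah is 5 levels below Kaia, and Imani is 2 levels below Kaia (their lowest common manager). The shortest path runs up from Farah to Kaia and back down to Imani: 5 + 2 = 7 links.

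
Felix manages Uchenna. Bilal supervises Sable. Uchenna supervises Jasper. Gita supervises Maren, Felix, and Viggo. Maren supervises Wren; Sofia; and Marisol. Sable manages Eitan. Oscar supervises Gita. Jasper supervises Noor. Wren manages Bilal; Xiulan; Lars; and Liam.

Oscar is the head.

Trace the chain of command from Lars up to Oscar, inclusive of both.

Lars reports to Wren. Wren reports to Maren. Maren reports to Gita. Gita reports to Oscar. Oscar is at the top.

Lars -> Wren -> Maren -> Gita -> Oscar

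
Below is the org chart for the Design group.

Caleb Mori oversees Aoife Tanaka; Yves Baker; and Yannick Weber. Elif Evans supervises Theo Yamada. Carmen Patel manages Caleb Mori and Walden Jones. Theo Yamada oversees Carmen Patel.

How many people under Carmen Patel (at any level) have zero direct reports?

The people in Carmen Patel's organization with no one reporting to them are Walden Jones, Aoife Tanaka, Yves Baker, Yannick Weber. That is 4.

4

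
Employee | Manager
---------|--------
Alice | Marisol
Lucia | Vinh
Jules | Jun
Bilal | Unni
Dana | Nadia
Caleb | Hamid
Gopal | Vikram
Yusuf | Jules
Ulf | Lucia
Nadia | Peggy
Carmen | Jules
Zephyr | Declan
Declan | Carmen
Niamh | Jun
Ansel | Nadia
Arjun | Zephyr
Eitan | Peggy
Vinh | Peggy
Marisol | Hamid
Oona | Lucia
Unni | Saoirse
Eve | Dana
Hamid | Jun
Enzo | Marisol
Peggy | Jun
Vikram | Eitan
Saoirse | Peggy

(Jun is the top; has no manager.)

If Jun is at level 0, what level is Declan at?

3

Chain from Declan up to Jun: Declan → Carmen → Jules → Jun. That is 3 steps up, so Declan is 3 levels below Jun.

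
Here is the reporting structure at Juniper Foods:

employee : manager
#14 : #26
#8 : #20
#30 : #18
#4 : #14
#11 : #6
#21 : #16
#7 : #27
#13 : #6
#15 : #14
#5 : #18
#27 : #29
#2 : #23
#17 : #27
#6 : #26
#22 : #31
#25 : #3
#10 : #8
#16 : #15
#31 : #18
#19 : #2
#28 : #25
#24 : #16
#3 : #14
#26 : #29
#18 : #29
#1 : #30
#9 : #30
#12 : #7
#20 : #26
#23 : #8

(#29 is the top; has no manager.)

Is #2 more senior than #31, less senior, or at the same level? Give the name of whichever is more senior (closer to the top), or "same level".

#2 is 5 levels below #29; #31 is 2. #31 is higher.

#31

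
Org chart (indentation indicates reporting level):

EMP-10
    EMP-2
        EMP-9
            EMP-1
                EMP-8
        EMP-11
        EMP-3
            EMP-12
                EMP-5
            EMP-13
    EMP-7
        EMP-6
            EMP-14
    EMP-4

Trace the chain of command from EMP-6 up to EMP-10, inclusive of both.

EMP-6 reports to EMP-7. EMP-7 reports to EMP-10. EMP-10 is at the top.

EMP-6 -> EMP-7 -> EMP-10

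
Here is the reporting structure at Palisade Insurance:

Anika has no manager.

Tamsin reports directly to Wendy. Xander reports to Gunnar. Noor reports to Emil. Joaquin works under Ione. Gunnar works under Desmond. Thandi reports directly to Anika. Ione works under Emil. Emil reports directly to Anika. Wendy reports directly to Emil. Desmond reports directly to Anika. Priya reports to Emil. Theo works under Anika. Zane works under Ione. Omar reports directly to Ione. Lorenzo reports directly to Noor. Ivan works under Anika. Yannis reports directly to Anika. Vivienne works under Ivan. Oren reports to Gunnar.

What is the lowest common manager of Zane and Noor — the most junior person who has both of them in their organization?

Zane's chain of managers is Ione, Emil, Anika. Noor's chain of managers is Emil, Anika. The first manager that appears in both chains is Emil.

Emil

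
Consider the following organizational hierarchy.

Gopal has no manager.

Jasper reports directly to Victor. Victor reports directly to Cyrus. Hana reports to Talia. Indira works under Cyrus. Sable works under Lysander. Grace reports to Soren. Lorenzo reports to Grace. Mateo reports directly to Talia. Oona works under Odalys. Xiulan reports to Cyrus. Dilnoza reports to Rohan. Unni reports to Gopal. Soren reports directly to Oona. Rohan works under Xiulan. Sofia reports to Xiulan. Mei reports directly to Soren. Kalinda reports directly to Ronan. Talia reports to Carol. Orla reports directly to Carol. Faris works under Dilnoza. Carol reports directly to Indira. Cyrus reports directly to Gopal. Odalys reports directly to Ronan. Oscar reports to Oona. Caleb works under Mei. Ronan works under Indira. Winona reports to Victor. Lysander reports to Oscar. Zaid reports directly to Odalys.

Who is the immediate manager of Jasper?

Jasper reports directly to Victor.

Victor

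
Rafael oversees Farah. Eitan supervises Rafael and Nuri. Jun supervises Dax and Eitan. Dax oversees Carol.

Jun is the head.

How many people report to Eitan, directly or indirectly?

Eitan directly manages Rafael, Nuri. Under Rafael: Farah (1). Nuri has no reports. So Eitan's organization is 2 direct reports plus everyone under them: 2 + 1 = 3.

3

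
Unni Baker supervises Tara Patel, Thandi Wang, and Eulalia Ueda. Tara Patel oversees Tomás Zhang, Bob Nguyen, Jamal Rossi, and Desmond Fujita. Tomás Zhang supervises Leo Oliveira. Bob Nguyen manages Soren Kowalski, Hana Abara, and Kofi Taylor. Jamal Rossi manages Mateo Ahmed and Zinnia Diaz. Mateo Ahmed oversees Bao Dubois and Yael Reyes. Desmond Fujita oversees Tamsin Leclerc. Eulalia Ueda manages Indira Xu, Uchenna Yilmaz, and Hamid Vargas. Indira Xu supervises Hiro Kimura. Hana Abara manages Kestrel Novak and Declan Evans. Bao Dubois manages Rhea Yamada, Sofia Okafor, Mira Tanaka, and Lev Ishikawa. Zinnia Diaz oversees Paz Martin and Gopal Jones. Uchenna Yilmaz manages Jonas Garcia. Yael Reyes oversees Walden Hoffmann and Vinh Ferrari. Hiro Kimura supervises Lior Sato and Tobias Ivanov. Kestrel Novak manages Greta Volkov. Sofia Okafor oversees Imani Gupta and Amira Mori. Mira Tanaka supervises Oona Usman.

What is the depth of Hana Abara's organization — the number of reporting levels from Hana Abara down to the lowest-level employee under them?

2

The longest chain under Hana Abara runs Hana Abara → Kestrel Novak → Greta Volkov, which is 2 levels below Hana Abara.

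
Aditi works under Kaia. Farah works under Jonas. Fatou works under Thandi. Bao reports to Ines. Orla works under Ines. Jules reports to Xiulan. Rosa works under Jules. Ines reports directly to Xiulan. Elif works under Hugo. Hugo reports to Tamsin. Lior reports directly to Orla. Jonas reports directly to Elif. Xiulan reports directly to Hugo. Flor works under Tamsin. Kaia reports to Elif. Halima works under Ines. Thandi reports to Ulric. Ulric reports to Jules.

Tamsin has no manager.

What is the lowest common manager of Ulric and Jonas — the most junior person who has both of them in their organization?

Ulric's chain of managers is Jules, Xiulan, Hugo, Tamsin. Jonas's chain of managers is Elif, Hugo, Tamsin. The first manager that appears in both chains is Hugo.

Hugo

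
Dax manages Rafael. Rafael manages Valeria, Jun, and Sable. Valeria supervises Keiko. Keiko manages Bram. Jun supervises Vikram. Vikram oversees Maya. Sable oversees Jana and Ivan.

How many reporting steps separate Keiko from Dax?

3

Chain from Keiko up to Dax: Keiko → Valeria → Rafael → Dax. That is 3 steps up, so Keiko is 3 levels below Dax.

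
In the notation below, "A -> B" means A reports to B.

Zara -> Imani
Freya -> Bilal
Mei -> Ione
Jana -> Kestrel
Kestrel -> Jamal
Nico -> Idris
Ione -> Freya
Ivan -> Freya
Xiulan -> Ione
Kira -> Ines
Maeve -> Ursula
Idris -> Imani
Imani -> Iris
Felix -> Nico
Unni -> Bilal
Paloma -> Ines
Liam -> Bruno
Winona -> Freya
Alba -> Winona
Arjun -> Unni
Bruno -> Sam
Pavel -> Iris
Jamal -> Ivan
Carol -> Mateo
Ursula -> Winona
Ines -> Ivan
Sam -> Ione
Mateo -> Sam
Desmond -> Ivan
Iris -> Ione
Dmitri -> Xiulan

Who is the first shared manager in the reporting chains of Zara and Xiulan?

Ione

Zara's chain of managers is Imani, Iris, Ione, Freya, Bilal. Xiulan's chain of managers is Ione, Freya, Bilal. The first manager that appears in both chains is Ione.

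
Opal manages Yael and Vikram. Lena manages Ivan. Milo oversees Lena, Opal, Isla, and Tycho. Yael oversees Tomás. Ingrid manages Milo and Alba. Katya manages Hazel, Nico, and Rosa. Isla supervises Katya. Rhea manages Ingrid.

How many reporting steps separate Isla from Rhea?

3

Chain from Isla up to Rhea: Isla → Milo → Ingrid → Rhea. That is 3 steps up, so Isla is 3 levels below Rhea.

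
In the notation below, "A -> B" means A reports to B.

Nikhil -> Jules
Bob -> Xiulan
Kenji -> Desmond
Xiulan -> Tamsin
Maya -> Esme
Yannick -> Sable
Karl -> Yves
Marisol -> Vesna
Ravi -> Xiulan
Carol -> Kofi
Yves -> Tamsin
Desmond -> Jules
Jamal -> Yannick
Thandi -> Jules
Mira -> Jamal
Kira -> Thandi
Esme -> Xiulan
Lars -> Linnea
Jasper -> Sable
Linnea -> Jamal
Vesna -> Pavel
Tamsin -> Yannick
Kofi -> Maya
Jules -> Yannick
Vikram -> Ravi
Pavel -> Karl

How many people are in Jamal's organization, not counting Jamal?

3

Jamal directly manages Mira, Linnea. Mira has no reports. Under Linnea: Lars (1). So Jamal's organization is 2 direct reports plus everyone under them: 1 + 2 = 3.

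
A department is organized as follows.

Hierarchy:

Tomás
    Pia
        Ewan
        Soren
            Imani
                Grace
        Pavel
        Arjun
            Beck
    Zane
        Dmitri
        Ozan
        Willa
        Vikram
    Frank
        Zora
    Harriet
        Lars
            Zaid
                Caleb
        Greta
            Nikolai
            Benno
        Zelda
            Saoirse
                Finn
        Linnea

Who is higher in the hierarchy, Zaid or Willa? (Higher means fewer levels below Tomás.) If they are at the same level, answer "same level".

Willa

Zaid is 3 levels below Tomás; Willa is 2. Willa is higher.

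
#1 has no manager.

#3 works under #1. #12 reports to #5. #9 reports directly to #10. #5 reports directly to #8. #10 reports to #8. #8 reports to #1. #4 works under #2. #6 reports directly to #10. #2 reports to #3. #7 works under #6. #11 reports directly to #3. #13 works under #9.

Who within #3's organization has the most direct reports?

Direct-report counts within #3's organization: #3 has 2; #2 has 1. The largest is 2, held by #3.

#3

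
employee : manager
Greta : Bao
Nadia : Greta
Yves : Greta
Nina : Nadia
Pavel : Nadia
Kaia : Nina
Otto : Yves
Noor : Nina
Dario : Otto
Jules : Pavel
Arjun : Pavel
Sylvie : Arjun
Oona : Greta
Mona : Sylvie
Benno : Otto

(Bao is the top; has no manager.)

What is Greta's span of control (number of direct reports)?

3

Greta directly manages Nadia, Yves, Oona. That is 3 direct reports.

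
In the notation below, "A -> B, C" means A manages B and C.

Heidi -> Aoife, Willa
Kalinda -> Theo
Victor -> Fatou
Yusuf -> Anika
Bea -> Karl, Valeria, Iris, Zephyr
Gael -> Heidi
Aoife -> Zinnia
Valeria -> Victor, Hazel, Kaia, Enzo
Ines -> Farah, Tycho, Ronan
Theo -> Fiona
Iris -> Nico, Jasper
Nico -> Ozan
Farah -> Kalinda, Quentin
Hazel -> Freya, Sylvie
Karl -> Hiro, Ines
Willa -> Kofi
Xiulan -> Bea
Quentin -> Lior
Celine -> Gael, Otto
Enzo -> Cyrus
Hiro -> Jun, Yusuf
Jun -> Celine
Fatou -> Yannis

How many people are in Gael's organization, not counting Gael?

5

Gael directly manages Heidi. Under Heidi: Willa, Kofi, Aoife, Zinnia (4). That's 5 in total.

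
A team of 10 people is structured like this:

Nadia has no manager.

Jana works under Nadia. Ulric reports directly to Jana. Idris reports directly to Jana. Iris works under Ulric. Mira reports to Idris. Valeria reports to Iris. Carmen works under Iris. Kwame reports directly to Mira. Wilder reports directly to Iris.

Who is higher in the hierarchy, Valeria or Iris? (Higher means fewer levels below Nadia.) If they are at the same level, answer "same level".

Iris

Valeria is 4 levels below Nadia; Iris is 3. Iris is higher.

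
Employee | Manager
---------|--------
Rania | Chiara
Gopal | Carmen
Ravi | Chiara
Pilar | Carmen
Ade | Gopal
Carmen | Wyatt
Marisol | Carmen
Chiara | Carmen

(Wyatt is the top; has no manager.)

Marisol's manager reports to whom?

Wyatt

Marisol reports to Carmen, and Carmen reports to Wyatt. So Marisol's skip-level manager is Wyatt.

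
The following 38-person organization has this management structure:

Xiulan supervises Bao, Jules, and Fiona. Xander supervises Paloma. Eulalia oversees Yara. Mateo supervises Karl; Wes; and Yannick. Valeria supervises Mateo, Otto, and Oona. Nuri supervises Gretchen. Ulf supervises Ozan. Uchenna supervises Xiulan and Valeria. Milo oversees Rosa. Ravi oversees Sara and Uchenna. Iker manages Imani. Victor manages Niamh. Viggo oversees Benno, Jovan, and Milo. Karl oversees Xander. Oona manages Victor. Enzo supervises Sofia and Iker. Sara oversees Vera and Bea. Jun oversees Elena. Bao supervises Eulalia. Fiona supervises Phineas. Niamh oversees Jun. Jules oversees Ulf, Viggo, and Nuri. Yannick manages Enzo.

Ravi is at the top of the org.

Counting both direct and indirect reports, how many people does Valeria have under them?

16

Valeria directly manages Mateo, Otto, Oona. Under Mateo: Yannick, Enzo, Iker, Imani, Sofia, Wes, Karl, Xander, Paloma (9). Otto has no reports. Under Oona: Victor, Niamh, Jun, Elena (4). So Valeria's organization is 3 direct reports plus everyone under them: 10 + 1 + 5 = 16.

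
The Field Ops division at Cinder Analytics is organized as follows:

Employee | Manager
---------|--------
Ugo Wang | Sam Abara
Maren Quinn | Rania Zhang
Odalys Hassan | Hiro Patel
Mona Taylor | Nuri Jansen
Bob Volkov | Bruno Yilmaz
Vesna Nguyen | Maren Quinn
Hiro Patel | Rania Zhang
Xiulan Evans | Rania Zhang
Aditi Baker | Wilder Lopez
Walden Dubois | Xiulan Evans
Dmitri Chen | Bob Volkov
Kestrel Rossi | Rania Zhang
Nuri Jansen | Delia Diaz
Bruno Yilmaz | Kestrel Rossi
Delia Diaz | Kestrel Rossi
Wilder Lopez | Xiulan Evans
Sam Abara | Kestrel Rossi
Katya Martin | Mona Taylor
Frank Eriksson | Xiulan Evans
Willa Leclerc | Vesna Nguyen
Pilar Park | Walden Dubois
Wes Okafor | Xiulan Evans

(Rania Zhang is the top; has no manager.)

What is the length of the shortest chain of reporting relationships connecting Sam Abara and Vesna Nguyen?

Sam Abara is 2 levels below Rania Zhang, and Vesna Nguyen is 2 levels below Rania Zhang (their lowest common manager). The shortest path runs up from Sam Abara to Rania Zhang and back down to Vesna Nguyen: 2 + 2 = 4 links.

4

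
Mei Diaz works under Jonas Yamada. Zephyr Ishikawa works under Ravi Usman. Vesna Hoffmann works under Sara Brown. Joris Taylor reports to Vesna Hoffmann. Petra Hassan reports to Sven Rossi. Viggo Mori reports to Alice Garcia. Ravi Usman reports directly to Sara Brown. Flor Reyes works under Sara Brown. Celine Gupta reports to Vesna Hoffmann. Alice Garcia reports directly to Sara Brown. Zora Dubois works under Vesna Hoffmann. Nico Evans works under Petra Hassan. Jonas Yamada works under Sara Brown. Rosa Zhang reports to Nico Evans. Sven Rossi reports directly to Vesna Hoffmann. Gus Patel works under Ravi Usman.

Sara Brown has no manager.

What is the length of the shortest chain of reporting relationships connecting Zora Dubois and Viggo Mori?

Zora Dubois is 2 levels below Sara Brown, and Viggo Mori is 2 levels below Sara Brown (their lowest common manager). The shortest path runs up from Zora Dubois to Sara Brown and back down to Viggo Mori: 2 + 2 = 4 links.

4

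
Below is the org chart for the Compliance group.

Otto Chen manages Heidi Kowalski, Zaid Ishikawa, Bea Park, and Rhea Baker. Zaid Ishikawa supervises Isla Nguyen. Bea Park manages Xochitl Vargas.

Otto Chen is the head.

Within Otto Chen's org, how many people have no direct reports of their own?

4

The people in Otto Chen's organization with no one reporting to them are Rhea Baker, Xochitl Vargas, Isla Nguyen, Heidi Kowalski. That is 4.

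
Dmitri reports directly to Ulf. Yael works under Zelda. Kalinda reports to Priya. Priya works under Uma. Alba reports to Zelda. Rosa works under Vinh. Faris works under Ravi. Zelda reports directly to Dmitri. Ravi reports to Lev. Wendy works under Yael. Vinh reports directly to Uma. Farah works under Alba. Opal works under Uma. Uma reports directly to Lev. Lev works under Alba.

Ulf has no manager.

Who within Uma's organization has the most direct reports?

Uma

Direct-report counts within Uma's organization: Uma has 3; Priya has 1; Vinh has 1. The largest is 3, held by Uma.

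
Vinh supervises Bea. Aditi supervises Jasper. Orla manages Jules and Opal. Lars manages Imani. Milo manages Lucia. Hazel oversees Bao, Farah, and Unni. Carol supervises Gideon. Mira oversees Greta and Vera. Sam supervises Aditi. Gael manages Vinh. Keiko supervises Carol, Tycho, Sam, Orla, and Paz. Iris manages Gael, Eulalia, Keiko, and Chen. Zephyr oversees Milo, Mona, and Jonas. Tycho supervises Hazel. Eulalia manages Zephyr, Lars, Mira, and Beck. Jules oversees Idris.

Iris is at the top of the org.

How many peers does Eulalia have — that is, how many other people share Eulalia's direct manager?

Eulalia reports to Iris. Iris's other direct reports are Gael, Keiko, Chen — 3 peers.

3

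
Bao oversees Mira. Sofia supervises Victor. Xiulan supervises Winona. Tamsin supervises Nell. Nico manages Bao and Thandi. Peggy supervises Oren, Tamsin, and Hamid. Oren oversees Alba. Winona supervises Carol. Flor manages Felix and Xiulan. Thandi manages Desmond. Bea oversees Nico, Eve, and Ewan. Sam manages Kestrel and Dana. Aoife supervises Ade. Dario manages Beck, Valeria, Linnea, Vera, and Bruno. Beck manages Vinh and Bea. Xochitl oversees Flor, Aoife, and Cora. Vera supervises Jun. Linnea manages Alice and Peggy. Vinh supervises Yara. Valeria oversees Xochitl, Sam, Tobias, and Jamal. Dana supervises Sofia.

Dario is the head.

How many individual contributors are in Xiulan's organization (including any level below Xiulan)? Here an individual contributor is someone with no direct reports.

1

The only person in Xiulan's organization with no one reporting to them is Carol. That is 1.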